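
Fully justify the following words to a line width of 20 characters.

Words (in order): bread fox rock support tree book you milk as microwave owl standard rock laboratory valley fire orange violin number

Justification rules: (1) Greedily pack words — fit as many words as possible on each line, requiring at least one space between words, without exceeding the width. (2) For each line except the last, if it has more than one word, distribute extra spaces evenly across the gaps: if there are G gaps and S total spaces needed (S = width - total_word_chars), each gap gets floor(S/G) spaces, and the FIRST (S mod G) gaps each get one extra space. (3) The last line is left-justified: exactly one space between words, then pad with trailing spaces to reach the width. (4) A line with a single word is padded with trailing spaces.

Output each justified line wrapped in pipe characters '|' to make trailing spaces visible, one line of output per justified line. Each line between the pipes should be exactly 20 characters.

Line 1: ['bread', 'fox', 'rock'] (min_width=14, slack=6)
Line 2: ['support', 'tree', 'book'] (min_width=17, slack=3)
Line 3: ['you', 'milk', 'as'] (min_width=11, slack=9)
Line 4: ['microwave', 'owl'] (min_width=13, slack=7)
Line 5: ['standard', 'rock'] (min_width=13, slack=7)
Line 6: ['laboratory', 'valley'] (min_width=17, slack=3)
Line 7: ['fire', 'orange', 'violin'] (min_width=18, slack=2)
Line 8: ['number'] (min_width=6, slack=14)

Answer: |bread    fox    rock|
|support   tree  book|
|you      milk     as|
|microwave        owl|
|standard        rock|
|laboratory    valley|
|fire  orange  violin|
|number              |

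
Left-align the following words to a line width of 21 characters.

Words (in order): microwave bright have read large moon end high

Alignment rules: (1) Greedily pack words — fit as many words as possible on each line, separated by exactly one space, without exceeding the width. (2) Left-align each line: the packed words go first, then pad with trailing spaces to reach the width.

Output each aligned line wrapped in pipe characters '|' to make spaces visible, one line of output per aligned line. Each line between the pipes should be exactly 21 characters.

Answer: |microwave bright have|
|read large moon end  |
|high                 |

Derivation:
Line 1: ['microwave', 'bright', 'have'] (min_width=21, slack=0)
Line 2: ['read', 'large', 'moon', 'end'] (min_width=19, slack=2)
Line 3: ['high'] (min_width=4, slack=17)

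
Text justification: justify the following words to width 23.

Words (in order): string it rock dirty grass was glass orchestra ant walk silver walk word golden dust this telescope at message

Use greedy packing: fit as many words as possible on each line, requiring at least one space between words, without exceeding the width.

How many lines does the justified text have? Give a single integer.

Answer: 6

Derivation:
Line 1: ['string', 'it', 'rock', 'dirty'] (min_width=20, slack=3)
Line 2: ['grass', 'was', 'glass'] (min_width=15, slack=8)
Line 3: ['orchestra', 'ant', 'walk'] (min_width=18, slack=5)
Line 4: ['silver', 'walk', 'word', 'golden'] (min_width=23, slack=0)
Line 5: ['dust', 'this', 'telescope', 'at'] (min_width=22, slack=1)
Line 6: ['message'] (min_width=7, slack=16)
Total lines: 6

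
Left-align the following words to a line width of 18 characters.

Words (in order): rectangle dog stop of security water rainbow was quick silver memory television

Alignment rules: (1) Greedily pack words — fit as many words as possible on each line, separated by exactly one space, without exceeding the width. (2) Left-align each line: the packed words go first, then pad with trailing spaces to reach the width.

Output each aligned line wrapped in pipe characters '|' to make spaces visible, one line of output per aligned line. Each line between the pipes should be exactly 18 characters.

Answer: |rectangle dog stop|
|of security water |
|rainbow was quick |
|silver memory     |
|television        |

Derivation:
Line 1: ['rectangle', 'dog', 'stop'] (min_width=18, slack=0)
Line 2: ['of', 'security', 'water'] (min_width=17, slack=1)
Line 3: ['rainbow', 'was', 'quick'] (min_width=17, slack=1)
Line 4: ['silver', 'memory'] (min_width=13, slack=5)
Line 5: ['television'] (min_width=10, slack=8)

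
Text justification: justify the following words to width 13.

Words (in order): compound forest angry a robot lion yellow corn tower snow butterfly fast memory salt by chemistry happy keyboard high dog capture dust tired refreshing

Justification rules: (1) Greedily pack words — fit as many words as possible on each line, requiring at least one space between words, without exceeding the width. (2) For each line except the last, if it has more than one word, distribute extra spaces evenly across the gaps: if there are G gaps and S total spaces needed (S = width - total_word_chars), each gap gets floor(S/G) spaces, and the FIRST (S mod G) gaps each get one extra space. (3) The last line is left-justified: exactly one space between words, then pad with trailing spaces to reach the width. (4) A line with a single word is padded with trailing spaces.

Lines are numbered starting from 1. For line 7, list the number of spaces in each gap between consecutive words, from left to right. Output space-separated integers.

Answer: 3

Derivation:
Line 1: ['compound'] (min_width=8, slack=5)
Line 2: ['forest', 'angry'] (min_width=12, slack=1)
Line 3: ['a', 'robot', 'lion'] (min_width=12, slack=1)
Line 4: ['yellow', 'corn'] (min_width=11, slack=2)
Line 5: ['tower', 'snow'] (min_width=10, slack=3)
Line 6: ['butterfly'] (min_width=9, slack=4)
Line 7: ['fast', 'memory'] (min_width=11, slack=2)
Line 8: ['salt', 'by'] (min_width=7, slack=6)
Line 9: ['chemistry'] (min_width=9, slack=4)
Line 10: ['happy'] (min_width=5, slack=8)
Line 11: ['keyboard', 'high'] (min_width=13, slack=0)
Line 12: ['dog', 'capture'] (min_width=11, slack=2)
Line 13: ['dust', 'tired'] (min_width=10, slack=3)
Line 14: ['refreshing'] (min_width=10, slack=3)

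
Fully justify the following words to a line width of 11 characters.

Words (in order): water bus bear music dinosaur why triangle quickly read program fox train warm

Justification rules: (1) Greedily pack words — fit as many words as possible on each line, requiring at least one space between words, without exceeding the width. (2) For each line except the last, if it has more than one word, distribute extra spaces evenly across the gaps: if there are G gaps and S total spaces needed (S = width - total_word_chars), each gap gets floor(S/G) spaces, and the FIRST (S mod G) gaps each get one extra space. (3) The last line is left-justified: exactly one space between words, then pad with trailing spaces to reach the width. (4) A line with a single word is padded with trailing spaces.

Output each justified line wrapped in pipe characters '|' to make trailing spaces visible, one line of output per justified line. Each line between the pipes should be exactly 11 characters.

Line 1: ['water', 'bus'] (min_width=9, slack=2)
Line 2: ['bear', 'music'] (min_width=10, slack=1)
Line 3: ['dinosaur'] (min_width=8, slack=3)
Line 4: ['why'] (min_width=3, slack=8)
Line 5: ['triangle'] (min_width=8, slack=3)
Line 6: ['quickly'] (min_width=7, slack=4)
Line 7: ['read'] (min_width=4, slack=7)
Line 8: ['program', 'fox'] (min_width=11, slack=0)
Line 9: ['train', 'warm'] (min_width=10, slack=1)

Answer: |water   bus|
|bear  music|
|dinosaur   |
|why        |
|triangle   |
|quickly    |
|read       |
|program fox|
|train warm |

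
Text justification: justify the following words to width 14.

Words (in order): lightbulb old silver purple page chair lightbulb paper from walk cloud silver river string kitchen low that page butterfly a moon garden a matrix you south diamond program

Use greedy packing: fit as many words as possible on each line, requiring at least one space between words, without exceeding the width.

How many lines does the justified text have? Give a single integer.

Line 1: ['lightbulb', 'old'] (min_width=13, slack=1)
Line 2: ['silver', 'purple'] (min_width=13, slack=1)
Line 3: ['page', 'chair'] (min_width=10, slack=4)
Line 4: ['lightbulb'] (min_width=9, slack=5)
Line 5: ['paper', 'from'] (min_width=10, slack=4)
Line 6: ['walk', 'cloud'] (min_width=10, slack=4)
Line 7: ['silver', 'river'] (min_width=12, slack=2)
Line 8: ['string', 'kitchen'] (min_width=14, slack=0)
Line 9: ['low', 'that', 'page'] (min_width=13, slack=1)
Line 10: ['butterfly', 'a'] (min_width=11, slack=3)
Line 11: ['moon', 'garden', 'a'] (min_width=13, slack=1)
Line 12: ['matrix', 'you'] (min_width=10, slack=4)
Line 13: ['south', 'diamond'] (min_width=13, slack=1)
Line 14: ['program'] (min_width=7, slack=7)
Total lines: 14

Answer: 14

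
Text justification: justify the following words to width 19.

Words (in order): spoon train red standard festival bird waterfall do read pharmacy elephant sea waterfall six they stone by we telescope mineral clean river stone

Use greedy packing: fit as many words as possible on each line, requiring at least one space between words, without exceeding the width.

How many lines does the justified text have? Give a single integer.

Line 1: ['spoon', 'train', 'red'] (min_width=15, slack=4)
Line 2: ['standard', 'festival'] (min_width=17, slack=2)
Line 3: ['bird', 'waterfall', 'do'] (min_width=17, slack=2)
Line 4: ['read', 'pharmacy'] (min_width=13, slack=6)
Line 5: ['elephant', 'sea'] (min_width=12, slack=7)
Line 6: ['waterfall', 'six', 'they'] (min_width=18, slack=1)
Line 7: ['stone', 'by', 'we'] (min_width=11, slack=8)
Line 8: ['telescope', 'mineral'] (min_width=17, slack=2)
Line 9: ['clean', 'river', 'stone'] (min_width=17, slack=2)
Total lines: 9

Answer: 9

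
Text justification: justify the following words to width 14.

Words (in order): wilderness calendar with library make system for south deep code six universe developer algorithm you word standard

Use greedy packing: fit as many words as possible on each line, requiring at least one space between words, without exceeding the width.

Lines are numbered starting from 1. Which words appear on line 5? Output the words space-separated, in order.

Line 1: ['wilderness'] (min_width=10, slack=4)
Line 2: ['calendar', 'with'] (min_width=13, slack=1)
Line 3: ['library', 'make'] (min_width=12, slack=2)
Line 4: ['system', 'for'] (min_width=10, slack=4)
Line 5: ['south', 'deep'] (min_width=10, slack=4)
Line 6: ['code', 'six'] (min_width=8, slack=6)
Line 7: ['universe'] (min_width=8, slack=6)
Line 8: ['developer'] (min_width=9, slack=5)
Line 9: ['algorithm', 'you'] (min_width=13, slack=1)
Line 10: ['word', 'standard'] (min_width=13, slack=1)

Answer: south deep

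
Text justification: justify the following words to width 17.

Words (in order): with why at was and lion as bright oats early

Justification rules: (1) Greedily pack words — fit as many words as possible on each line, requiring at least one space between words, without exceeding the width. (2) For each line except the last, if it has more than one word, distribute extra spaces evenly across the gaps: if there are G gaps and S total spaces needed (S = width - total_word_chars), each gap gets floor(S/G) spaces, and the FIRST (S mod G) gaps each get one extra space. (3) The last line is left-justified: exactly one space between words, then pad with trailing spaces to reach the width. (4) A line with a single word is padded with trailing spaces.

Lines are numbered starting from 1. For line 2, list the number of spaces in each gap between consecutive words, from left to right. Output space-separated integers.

Line 1: ['with', 'why', 'at', 'was'] (min_width=15, slack=2)
Line 2: ['and', 'lion', 'as'] (min_width=11, slack=6)
Line 3: ['bright', 'oats', 'early'] (min_width=17, slack=0)

Answer: 4 4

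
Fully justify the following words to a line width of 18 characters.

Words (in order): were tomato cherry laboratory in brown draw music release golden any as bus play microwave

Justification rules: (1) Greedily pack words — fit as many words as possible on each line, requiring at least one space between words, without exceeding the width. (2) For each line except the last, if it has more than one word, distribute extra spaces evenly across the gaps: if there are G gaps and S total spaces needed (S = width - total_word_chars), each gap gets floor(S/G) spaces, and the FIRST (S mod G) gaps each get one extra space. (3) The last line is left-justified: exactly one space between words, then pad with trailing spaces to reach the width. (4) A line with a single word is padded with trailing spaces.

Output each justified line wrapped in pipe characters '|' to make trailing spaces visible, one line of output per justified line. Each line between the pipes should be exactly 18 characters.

Answer: |were tomato cherry|
|laboratory      in|
|brown  draw  music|
|release golden any|
|as     bus    play|
|microwave         |

Derivation:
Line 1: ['were', 'tomato', 'cherry'] (min_width=18, slack=0)
Line 2: ['laboratory', 'in'] (min_width=13, slack=5)
Line 3: ['brown', 'draw', 'music'] (min_width=16, slack=2)
Line 4: ['release', 'golden', 'any'] (min_width=18, slack=0)
Line 5: ['as', 'bus', 'play'] (min_width=11, slack=7)
Line 6: ['microwave'] (min_width=9, slack=9)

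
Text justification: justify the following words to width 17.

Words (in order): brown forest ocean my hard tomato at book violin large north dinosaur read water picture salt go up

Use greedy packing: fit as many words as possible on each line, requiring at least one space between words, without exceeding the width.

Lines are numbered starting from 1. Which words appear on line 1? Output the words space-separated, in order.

Answer: brown forest

Derivation:
Line 1: ['brown', 'forest'] (min_width=12, slack=5)
Line 2: ['ocean', 'my', 'hard'] (min_width=13, slack=4)
Line 3: ['tomato', 'at', 'book'] (min_width=14, slack=3)
Line 4: ['violin', 'large'] (min_width=12, slack=5)
Line 5: ['north', 'dinosaur'] (min_width=14, slack=3)
Line 6: ['read', 'water'] (min_width=10, slack=7)
Line 7: ['picture', 'salt', 'go'] (min_width=15, slack=2)
Line 8: ['up'] (min_width=2, slack=15)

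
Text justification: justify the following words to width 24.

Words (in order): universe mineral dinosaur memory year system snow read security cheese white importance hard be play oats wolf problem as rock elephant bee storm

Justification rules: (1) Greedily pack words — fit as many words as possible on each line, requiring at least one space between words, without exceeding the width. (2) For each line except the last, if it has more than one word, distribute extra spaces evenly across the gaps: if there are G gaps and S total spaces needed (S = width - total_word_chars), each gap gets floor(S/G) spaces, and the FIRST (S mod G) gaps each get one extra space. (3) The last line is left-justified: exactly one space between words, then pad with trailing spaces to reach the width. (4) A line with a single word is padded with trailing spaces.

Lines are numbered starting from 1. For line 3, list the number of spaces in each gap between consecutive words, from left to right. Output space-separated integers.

Answer: 5 5

Derivation:
Line 1: ['universe', 'mineral'] (min_width=16, slack=8)
Line 2: ['dinosaur', 'memory', 'year'] (min_width=20, slack=4)
Line 3: ['system', 'snow', 'read'] (min_width=16, slack=8)
Line 4: ['security', 'cheese', 'white'] (min_width=21, slack=3)
Line 5: ['importance', 'hard', 'be', 'play'] (min_width=23, slack=1)
Line 6: ['oats', 'wolf', 'problem', 'as'] (min_width=20, slack=4)
Line 7: ['rock', 'elephant', 'bee', 'storm'] (min_width=23, slack=1)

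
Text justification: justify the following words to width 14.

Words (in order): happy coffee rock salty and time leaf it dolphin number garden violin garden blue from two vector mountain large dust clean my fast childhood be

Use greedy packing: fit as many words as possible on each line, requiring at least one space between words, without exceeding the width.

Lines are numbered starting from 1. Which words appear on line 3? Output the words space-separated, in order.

Answer: time leaf it

Derivation:
Line 1: ['happy', 'coffee'] (min_width=12, slack=2)
Line 2: ['rock', 'salty', 'and'] (min_width=14, slack=0)
Line 3: ['time', 'leaf', 'it'] (min_width=12, slack=2)
Line 4: ['dolphin', 'number'] (min_width=14, slack=0)
Line 5: ['garden', 'violin'] (min_width=13, slack=1)
Line 6: ['garden', 'blue'] (min_width=11, slack=3)
Line 7: ['from', 'two'] (min_width=8, slack=6)
Line 8: ['vector'] (min_width=6, slack=8)
Line 9: ['mountain', 'large'] (min_width=14, slack=0)
Line 10: ['dust', 'clean', 'my'] (min_width=13, slack=1)
Line 11: ['fast', 'childhood'] (min_width=14, slack=0)
Line 12: ['be'] (min_width=2, slack=12)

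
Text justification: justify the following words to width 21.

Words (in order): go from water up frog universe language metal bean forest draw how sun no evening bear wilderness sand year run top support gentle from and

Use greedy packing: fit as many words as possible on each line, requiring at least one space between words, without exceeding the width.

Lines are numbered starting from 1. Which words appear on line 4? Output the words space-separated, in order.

Line 1: ['go', 'from', 'water', 'up', 'frog'] (min_width=21, slack=0)
Line 2: ['universe', 'language'] (min_width=17, slack=4)
Line 3: ['metal', 'bean', 'forest'] (min_width=17, slack=4)
Line 4: ['draw', 'how', 'sun', 'no'] (min_width=15, slack=6)
Line 5: ['evening', 'bear'] (min_width=12, slack=9)
Line 6: ['wilderness', 'sand', 'year'] (min_width=20, slack=1)
Line 7: ['run', 'top', 'support'] (min_width=15, slack=6)
Line 8: ['gentle', 'from', 'and'] (min_width=15, slack=6)

Answer: draw how sun no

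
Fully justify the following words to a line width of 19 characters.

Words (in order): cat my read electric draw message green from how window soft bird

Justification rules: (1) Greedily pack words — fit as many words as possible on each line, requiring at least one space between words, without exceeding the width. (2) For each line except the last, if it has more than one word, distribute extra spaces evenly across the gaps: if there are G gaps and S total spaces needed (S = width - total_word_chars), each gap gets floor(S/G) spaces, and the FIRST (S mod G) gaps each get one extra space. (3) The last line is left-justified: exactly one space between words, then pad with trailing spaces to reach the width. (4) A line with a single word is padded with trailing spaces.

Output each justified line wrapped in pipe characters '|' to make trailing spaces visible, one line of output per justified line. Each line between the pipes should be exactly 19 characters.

Answer: |cat     my     read|
|electric       draw|
|message  green from|
|how   window   soft|
|bird               |

Derivation:
Line 1: ['cat', 'my', 'read'] (min_width=11, slack=8)
Line 2: ['electric', 'draw'] (min_width=13, slack=6)
Line 3: ['message', 'green', 'from'] (min_width=18, slack=1)
Line 4: ['how', 'window', 'soft'] (min_width=15, slack=4)
Line 5: ['bird'] (min_width=4, slack=15)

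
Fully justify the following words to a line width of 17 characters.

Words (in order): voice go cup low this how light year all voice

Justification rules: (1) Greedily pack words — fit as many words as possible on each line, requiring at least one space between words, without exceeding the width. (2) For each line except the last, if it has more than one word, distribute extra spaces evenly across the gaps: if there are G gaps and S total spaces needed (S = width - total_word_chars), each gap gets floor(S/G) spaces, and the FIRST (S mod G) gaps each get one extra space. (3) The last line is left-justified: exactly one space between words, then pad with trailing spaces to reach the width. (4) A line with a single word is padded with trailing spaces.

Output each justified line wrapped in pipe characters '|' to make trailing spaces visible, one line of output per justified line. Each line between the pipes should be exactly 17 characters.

Answer: |voice  go cup low|
|this   how  light|
|year all voice   |

Derivation:
Line 1: ['voice', 'go', 'cup', 'low'] (min_width=16, slack=1)
Line 2: ['this', 'how', 'light'] (min_width=14, slack=3)
Line 3: ['year', 'all', 'voice'] (min_width=14, slack=3)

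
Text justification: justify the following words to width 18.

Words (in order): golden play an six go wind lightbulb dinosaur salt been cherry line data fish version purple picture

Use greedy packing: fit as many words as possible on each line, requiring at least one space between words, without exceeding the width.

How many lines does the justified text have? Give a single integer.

Line 1: ['golden', 'play', 'an', 'six'] (min_width=18, slack=0)
Line 2: ['go', 'wind', 'lightbulb'] (min_width=17, slack=1)
Line 3: ['dinosaur', 'salt', 'been'] (min_width=18, slack=0)
Line 4: ['cherry', 'line', 'data'] (min_width=16, slack=2)
Line 5: ['fish', 'version'] (min_width=12, slack=6)
Line 6: ['purple', 'picture'] (min_width=14, slack=4)
Total lines: 6

Answer: 6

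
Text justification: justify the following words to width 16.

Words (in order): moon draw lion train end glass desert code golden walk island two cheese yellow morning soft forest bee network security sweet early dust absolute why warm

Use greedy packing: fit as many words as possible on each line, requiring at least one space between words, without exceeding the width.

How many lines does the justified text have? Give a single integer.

Line 1: ['moon', 'draw', 'lion'] (min_width=14, slack=2)
Line 2: ['train', 'end', 'glass'] (min_width=15, slack=1)
Line 3: ['desert', 'code'] (min_width=11, slack=5)
Line 4: ['golden', 'walk'] (min_width=11, slack=5)
Line 5: ['island', 'two'] (min_width=10, slack=6)
Line 6: ['cheese', 'yellow'] (min_width=13, slack=3)
Line 7: ['morning', 'soft'] (min_width=12, slack=4)
Line 8: ['forest', 'bee'] (min_width=10, slack=6)
Line 9: ['network', 'security'] (min_width=16, slack=0)
Line 10: ['sweet', 'early', 'dust'] (min_width=16, slack=0)
Line 11: ['absolute', 'why'] (min_width=12, slack=4)
Line 12: ['warm'] (min_width=4, slack=12)
Total lines: 12

Answer: 12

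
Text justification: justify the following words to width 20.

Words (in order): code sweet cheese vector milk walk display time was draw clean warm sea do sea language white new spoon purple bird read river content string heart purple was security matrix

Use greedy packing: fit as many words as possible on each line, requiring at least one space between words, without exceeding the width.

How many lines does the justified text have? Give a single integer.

Line 1: ['code', 'sweet', 'cheese'] (min_width=17, slack=3)
Line 2: ['vector', 'milk', 'walk'] (min_width=16, slack=4)
Line 3: ['display', 'time', 'was'] (min_width=16, slack=4)
Line 4: ['draw', 'clean', 'warm', 'sea'] (min_width=19, slack=1)
Line 5: ['do', 'sea', 'language'] (min_width=15, slack=5)
Line 6: ['white', 'new', 'spoon'] (min_width=15, slack=5)
Line 7: ['purple', 'bird', 'read'] (min_width=16, slack=4)
Line 8: ['river', 'content', 'string'] (min_width=20, slack=0)
Line 9: ['heart', 'purple', 'was'] (min_width=16, slack=4)
Line 10: ['security', 'matrix'] (min_width=15, slack=5)
Total lines: 10

Answer: 10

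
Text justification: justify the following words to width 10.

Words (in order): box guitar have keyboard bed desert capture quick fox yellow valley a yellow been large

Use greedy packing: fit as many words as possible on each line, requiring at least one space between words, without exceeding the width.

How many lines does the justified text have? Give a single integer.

Answer: 10

Derivation:
Line 1: ['box', 'guitar'] (min_width=10, slack=0)
Line 2: ['have'] (min_width=4, slack=6)
Line 3: ['keyboard'] (min_width=8, slack=2)
Line 4: ['bed', 'desert'] (min_width=10, slack=0)
Line 5: ['capture'] (min_width=7, slack=3)
Line 6: ['quick', 'fox'] (min_width=9, slack=1)
Line 7: ['yellow'] (min_width=6, slack=4)
Line 8: ['valley', 'a'] (min_width=8, slack=2)
Line 9: ['yellow'] (min_width=6, slack=4)
Line 10: ['been', 'large'] (min_width=10, slack=0)
Total lines: 10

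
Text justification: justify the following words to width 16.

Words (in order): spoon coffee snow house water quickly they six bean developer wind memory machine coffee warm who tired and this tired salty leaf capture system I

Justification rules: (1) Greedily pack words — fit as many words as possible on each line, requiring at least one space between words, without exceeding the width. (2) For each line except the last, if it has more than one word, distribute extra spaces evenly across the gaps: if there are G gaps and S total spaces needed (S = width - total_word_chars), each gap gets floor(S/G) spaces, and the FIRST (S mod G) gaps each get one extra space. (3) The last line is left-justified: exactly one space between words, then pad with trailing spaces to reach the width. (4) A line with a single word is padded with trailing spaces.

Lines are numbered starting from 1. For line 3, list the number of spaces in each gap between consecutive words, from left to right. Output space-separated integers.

Answer: 1 1

Derivation:
Line 1: ['spoon', 'coffee'] (min_width=12, slack=4)
Line 2: ['snow', 'house', 'water'] (min_width=16, slack=0)
Line 3: ['quickly', 'they', 'six'] (min_width=16, slack=0)
Line 4: ['bean', 'developer'] (min_width=14, slack=2)
Line 5: ['wind', 'memory'] (min_width=11, slack=5)
Line 6: ['machine', 'coffee'] (min_width=14, slack=2)
Line 7: ['warm', 'who', 'tired'] (min_width=14, slack=2)
Line 8: ['and', 'this', 'tired'] (min_width=14, slack=2)
Line 9: ['salty', 'leaf'] (min_width=10, slack=6)
Line 10: ['capture', 'system', 'I'] (min_width=16, slack=0)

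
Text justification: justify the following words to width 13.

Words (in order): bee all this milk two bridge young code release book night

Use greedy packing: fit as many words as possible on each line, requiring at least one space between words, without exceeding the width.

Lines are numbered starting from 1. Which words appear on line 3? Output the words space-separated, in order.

Answer: bridge young

Derivation:
Line 1: ['bee', 'all', 'this'] (min_width=12, slack=1)
Line 2: ['milk', 'two'] (min_width=8, slack=5)
Line 3: ['bridge', 'young'] (min_width=12, slack=1)
Line 4: ['code', 'release'] (min_width=12, slack=1)
Line 5: ['book', 'night'] (min_width=10, slack=3)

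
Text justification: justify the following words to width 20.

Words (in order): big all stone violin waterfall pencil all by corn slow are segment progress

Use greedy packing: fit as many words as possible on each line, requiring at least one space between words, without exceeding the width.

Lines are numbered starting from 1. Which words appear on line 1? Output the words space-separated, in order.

Answer: big all stone violin

Derivation:
Line 1: ['big', 'all', 'stone', 'violin'] (min_width=20, slack=0)
Line 2: ['waterfall', 'pencil', 'all'] (min_width=20, slack=0)
Line 3: ['by', 'corn', 'slow', 'are'] (min_width=16, slack=4)
Line 4: ['segment', 'progress'] (min_width=16, slack=4)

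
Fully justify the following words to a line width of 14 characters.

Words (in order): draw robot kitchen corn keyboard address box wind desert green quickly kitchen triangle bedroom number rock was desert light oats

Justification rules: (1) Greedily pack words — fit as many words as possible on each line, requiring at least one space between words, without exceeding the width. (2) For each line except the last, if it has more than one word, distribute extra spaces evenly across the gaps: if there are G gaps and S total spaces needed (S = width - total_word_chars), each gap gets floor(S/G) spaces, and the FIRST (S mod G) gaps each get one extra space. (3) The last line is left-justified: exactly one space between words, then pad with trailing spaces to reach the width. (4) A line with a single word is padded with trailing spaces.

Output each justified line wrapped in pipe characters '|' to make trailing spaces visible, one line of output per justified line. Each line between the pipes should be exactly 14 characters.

Line 1: ['draw', 'robot'] (min_width=10, slack=4)
Line 2: ['kitchen', 'corn'] (min_width=12, slack=2)
Line 3: ['keyboard'] (min_width=8, slack=6)
Line 4: ['address', 'box'] (min_width=11, slack=3)
Line 5: ['wind', 'desert'] (min_width=11, slack=3)
Line 6: ['green', 'quickly'] (min_width=13, slack=1)
Line 7: ['kitchen'] (min_width=7, slack=7)
Line 8: ['triangle'] (min_width=8, slack=6)
Line 9: ['bedroom', 'number'] (min_width=14, slack=0)
Line 10: ['rock', 'was'] (min_width=8, slack=6)
Line 11: ['desert', 'light'] (min_width=12, slack=2)
Line 12: ['oats'] (min_width=4, slack=10)

Answer: |draw     robot|
|kitchen   corn|
|keyboard      |
|address    box|
|wind    desert|
|green  quickly|
|kitchen       |
|triangle      |
|bedroom number|
|rock       was|
|desert   light|
|oats          |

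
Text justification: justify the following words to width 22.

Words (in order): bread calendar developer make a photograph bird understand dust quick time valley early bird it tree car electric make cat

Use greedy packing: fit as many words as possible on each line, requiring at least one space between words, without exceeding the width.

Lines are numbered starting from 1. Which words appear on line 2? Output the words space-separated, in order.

Line 1: ['bread', 'calendar'] (min_width=14, slack=8)
Line 2: ['developer', 'make', 'a'] (min_width=16, slack=6)
Line 3: ['photograph', 'bird'] (min_width=15, slack=7)
Line 4: ['understand', 'dust', 'quick'] (min_width=21, slack=1)
Line 5: ['time', 'valley', 'early', 'bird'] (min_width=22, slack=0)
Line 6: ['it', 'tree', 'car', 'electric'] (min_width=20, slack=2)
Line 7: ['make', 'cat'] (min_width=8, slack=14)

Answer: developer make a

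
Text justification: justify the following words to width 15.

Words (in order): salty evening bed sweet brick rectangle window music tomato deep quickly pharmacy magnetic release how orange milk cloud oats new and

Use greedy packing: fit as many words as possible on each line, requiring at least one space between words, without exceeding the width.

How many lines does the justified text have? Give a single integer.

Answer: 12

Derivation:
Line 1: ['salty', 'evening'] (min_width=13, slack=2)
Line 2: ['bed', 'sweet', 'brick'] (min_width=15, slack=0)
Line 3: ['rectangle'] (min_width=9, slack=6)
Line 4: ['window', 'music'] (min_width=12, slack=3)
Line 5: ['tomato', 'deep'] (min_width=11, slack=4)
Line 6: ['quickly'] (min_width=7, slack=8)
Line 7: ['pharmacy'] (min_width=8, slack=7)
Line 8: ['magnetic'] (min_width=8, slack=7)
Line 9: ['release', 'how'] (min_width=11, slack=4)
Line 10: ['orange', 'milk'] (min_width=11, slack=4)
Line 11: ['cloud', 'oats', 'new'] (min_width=14, slack=1)
Line 12: ['and'] (min_width=3, slack=12)
Total lines: 12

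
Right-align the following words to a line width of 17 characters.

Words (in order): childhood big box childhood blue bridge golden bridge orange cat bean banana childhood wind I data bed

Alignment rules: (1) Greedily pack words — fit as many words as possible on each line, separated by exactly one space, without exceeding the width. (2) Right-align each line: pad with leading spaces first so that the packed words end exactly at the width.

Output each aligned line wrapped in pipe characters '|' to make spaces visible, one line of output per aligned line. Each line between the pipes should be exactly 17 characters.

Line 1: ['childhood', 'big', 'box'] (min_width=17, slack=0)
Line 2: ['childhood', 'blue'] (min_width=14, slack=3)
Line 3: ['bridge', 'golden'] (min_width=13, slack=4)
Line 4: ['bridge', 'orange', 'cat'] (min_width=17, slack=0)
Line 5: ['bean', 'banana'] (min_width=11, slack=6)
Line 6: ['childhood', 'wind', 'I'] (min_width=16, slack=1)
Line 7: ['data', 'bed'] (min_width=8, slack=9)

Answer: |childhood big box|
|   childhood blue|
|    bridge golden|
|bridge orange cat|
|      bean banana|
| childhood wind I|
|         data bed|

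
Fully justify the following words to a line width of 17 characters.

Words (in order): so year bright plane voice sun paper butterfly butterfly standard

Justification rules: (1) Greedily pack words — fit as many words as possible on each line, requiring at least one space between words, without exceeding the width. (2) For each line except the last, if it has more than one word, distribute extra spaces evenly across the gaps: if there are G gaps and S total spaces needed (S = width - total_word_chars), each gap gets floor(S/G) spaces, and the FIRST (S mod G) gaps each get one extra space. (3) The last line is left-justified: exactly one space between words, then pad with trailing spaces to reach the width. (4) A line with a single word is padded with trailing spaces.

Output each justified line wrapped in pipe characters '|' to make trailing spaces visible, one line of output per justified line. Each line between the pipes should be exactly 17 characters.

Answer: |so   year  bright|
|plane  voice  sun|
|paper   butterfly|
|butterfly        |
|standard         |

Derivation:
Line 1: ['so', 'year', 'bright'] (min_width=14, slack=3)
Line 2: ['plane', 'voice', 'sun'] (min_width=15, slack=2)
Line 3: ['paper', 'butterfly'] (min_width=15, slack=2)
Line 4: ['butterfly'] (min_width=9, slack=8)
Line 5: ['standard'] (min_width=8, slack=9)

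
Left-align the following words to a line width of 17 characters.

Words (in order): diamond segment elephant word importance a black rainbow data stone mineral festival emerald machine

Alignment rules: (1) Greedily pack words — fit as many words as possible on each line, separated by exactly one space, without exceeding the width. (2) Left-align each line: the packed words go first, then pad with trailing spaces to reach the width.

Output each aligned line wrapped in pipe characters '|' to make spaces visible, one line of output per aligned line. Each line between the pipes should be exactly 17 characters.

Line 1: ['diamond', 'segment'] (min_width=15, slack=2)
Line 2: ['elephant', 'word'] (min_width=13, slack=4)
Line 3: ['importance', 'a'] (min_width=12, slack=5)
Line 4: ['black', 'rainbow'] (min_width=13, slack=4)
Line 5: ['data', 'stone'] (min_width=10, slack=7)
Line 6: ['mineral', 'festival'] (min_width=16, slack=1)
Line 7: ['emerald', 'machine'] (min_width=15, slack=2)

Answer: |diamond segment  |
|elephant word    |
|importance a     |
|black rainbow    |
|data stone       |
|mineral festival |
|emerald machine  |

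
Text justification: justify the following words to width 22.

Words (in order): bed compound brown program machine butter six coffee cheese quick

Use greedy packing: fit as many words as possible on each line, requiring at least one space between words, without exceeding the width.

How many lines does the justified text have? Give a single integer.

Answer: 4

Derivation:
Line 1: ['bed', 'compound', 'brown'] (min_width=18, slack=4)
Line 2: ['program', 'machine', 'butter'] (min_width=22, slack=0)
Line 3: ['six', 'coffee', 'cheese'] (min_width=17, slack=5)
Line 4: ['quick'] (min_width=5, slack=17)
Total lines: 4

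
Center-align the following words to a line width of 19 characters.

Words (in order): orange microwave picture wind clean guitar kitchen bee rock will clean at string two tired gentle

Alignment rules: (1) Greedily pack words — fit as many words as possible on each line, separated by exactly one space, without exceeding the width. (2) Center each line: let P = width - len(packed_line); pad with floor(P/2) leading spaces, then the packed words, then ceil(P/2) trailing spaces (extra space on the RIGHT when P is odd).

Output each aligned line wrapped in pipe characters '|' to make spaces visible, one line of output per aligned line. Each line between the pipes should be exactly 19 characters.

Line 1: ['orange', 'microwave'] (min_width=16, slack=3)
Line 2: ['picture', 'wind', 'clean'] (min_width=18, slack=1)
Line 3: ['guitar', 'kitchen', 'bee'] (min_width=18, slack=1)
Line 4: ['rock', 'will', 'clean', 'at'] (min_width=18, slack=1)
Line 5: ['string', 'two', 'tired'] (min_width=16, slack=3)
Line 6: ['gentle'] (min_width=6, slack=13)

Answer: | orange microwave  |
|picture wind clean |
|guitar kitchen bee |
|rock will clean at |
| string two tired  |
|      gentle       |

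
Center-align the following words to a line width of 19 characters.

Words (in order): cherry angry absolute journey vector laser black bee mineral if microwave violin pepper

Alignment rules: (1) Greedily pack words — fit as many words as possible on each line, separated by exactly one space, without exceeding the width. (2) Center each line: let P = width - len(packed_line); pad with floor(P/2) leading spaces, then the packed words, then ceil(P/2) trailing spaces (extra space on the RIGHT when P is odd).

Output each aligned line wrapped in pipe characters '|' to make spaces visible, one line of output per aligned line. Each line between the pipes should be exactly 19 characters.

Line 1: ['cherry', 'angry'] (min_width=12, slack=7)
Line 2: ['absolute', 'journey'] (min_width=16, slack=3)
Line 3: ['vector', 'laser', 'black'] (min_width=18, slack=1)
Line 4: ['bee', 'mineral', 'if'] (min_width=14, slack=5)
Line 5: ['microwave', 'violin'] (min_width=16, slack=3)
Line 6: ['pepper'] (min_width=6, slack=13)

Answer: |   cherry angry    |
| absolute journey  |
|vector laser black |
|  bee mineral if   |
| microwave violin  |
|      pepper       |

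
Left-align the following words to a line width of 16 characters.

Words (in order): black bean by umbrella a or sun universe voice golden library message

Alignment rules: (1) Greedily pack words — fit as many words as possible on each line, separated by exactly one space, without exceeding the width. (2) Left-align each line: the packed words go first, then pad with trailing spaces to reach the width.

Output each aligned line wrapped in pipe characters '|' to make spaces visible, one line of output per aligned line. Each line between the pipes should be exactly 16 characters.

Line 1: ['black', 'bean', 'by'] (min_width=13, slack=3)
Line 2: ['umbrella', 'a', 'or'] (min_width=13, slack=3)
Line 3: ['sun', 'universe'] (min_width=12, slack=4)
Line 4: ['voice', 'golden'] (min_width=12, slack=4)
Line 5: ['library', 'message'] (min_width=15, slack=1)

Answer: |black bean by   |
|umbrella a or   |
|sun universe    |
|voice golden    |
|library message |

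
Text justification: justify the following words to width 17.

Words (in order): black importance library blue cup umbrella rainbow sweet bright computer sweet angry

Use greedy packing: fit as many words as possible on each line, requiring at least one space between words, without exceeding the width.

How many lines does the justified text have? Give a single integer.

Answer: 6

Derivation:
Line 1: ['black', 'importance'] (min_width=16, slack=1)
Line 2: ['library', 'blue', 'cup'] (min_width=16, slack=1)
Line 3: ['umbrella', 'rainbow'] (min_width=16, slack=1)
Line 4: ['sweet', 'bright'] (min_width=12, slack=5)
Line 5: ['computer', 'sweet'] (min_width=14, slack=3)
Line 6: ['angry'] (min_width=5, slack=12)
Total lines: 6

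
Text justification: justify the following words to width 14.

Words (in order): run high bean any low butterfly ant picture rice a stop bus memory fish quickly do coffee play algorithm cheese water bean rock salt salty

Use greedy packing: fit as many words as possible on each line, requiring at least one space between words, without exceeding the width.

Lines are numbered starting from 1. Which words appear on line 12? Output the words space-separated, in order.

Answer: salty

Derivation:
Line 1: ['run', 'high', 'bean'] (min_width=13, slack=1)
Line 2: ['any', 'low'] (min_width=7, slack=7)
Line 3: ['butterfly', 'ant'] (min_width=13, slack=1)
Line 4: ['picture', 'rice', 'a'] (min_width=14, slack=0)
Line 5: ['stop', 'bus'] (min_width=8, slack=6)
Line 6: ['memory', 'fish'] (min_width=11, slack=3)
Line 7: ['quickly', 'do'] (min_width=10, slack=4)
Line 8: ['coffee', 'play'] (min_width=11, slack=3)
Line 9: ['algorithm'] (min_width=9, slack=5)
Line 10: ['cheese', 'water'] (min_width=12, slack=2)
Line 11: ['bean', 'rock', 'salt'] (min_width=14, slack=0)
Line 12: ['salty'] (min_width=5, slack=9)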